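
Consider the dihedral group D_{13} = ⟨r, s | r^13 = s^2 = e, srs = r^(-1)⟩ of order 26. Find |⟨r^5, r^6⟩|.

13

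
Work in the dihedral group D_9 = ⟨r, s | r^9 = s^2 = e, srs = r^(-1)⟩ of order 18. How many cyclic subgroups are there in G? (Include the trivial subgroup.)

12

A cyclic subgroup of order d is generated by each of its φ(d) elements of order d, so the cyclic subgroups of order d number (#elements of order d)/φ(d).
Cyclic subgroups by order — order 1: 1; order 2: 9; order 3: 1; order 9: 1.
Total: 12.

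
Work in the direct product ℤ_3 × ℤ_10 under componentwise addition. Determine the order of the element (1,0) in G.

3

The order of (1,0) in Z_3 × Z_10 is lcm(ord(1) in Z_3, ord(0) in Z_10).
ord(1) = 3 and ord(0) = 1, so |⟨(1,0)⟩| = lcm(3, 1) = 3.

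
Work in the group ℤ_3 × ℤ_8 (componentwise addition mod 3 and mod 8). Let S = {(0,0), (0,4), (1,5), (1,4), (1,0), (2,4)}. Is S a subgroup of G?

No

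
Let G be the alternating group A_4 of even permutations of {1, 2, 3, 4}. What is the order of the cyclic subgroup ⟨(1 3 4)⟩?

3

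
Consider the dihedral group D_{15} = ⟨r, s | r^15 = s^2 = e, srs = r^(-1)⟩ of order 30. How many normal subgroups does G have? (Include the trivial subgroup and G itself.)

5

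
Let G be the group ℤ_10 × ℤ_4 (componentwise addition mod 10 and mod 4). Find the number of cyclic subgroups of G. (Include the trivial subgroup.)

12

Group the elements of G by the cyclic subgroup they generate; each cyclic subgroup of order d accounts for φ(d) elements.
Cyclic subgroups by order — order 1: 1; order 2: 3; order 4: 2; order 5: 1; order 10: 3; order 20: 2.
Total: 12.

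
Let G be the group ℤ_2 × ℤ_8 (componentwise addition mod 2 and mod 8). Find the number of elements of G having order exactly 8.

8

An element (a,b) has order lcm(ord(a), ord(b)); count pairs with lcm equal to 8.
Enumerating gives 8 such elements.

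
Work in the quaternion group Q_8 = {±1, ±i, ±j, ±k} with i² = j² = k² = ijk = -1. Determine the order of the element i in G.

Computing powers of i: the smallest k with (i)^k = e is k = 4.

4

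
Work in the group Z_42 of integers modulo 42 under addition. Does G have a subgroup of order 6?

Yes

6 | 42. A subgroup of order 6 is {0, 7, 14, 21, 28, 35}.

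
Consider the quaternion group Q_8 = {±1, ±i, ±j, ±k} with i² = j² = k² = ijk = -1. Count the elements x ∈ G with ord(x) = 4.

6

The elements of order 4 are: i, -i, j, -j, k, -k.
That's 6.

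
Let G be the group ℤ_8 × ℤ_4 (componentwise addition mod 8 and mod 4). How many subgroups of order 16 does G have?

3

|G| = 32 and 16 | 32, so subgroups of order 16 are possible by Lagrange.
The subgroups of order 16 are: {(0,0), (0,1), (0,2), (0,3), (2,0), (2,1), (2,2), (2,3), (4,0), (4,1), (4,2), (4,3), (6,0), (6,1), (6,2), (6,3)}; {(0,0), (0,2), (1,0), (1,2), (2,0), (2,2), (3,0), (3,2), (4,0), (4,2), (5,0), (5,2), (6,0), (6,2), (7,0), (7,2)}; {(0,0), (0,2), (1,1), (1,3), (2,0), (2,2), (3,1), (3,3), (4,0), (4,2), (5,1), (5,3), (6,0), (6,2), (7,1), (7,3)}.
So G has 3 subgroups of order 16.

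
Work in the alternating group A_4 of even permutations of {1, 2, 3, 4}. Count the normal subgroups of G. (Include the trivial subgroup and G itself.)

3

G has 10 subgroups. Checking conjugation-invariance by order — order 1: 1/1 normal; order 2: 0/3 normal; order 3: 0/4 normal; order 4: 1/1 normal; order 12: 1/1 normal.
Total normal subgroups: 3.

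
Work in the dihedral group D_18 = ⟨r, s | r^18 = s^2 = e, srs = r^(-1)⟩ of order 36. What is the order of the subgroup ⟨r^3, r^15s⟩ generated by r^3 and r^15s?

12

|⟨r^3⟩| = 6 and |⟨r^15s⟩| = 2, so |H| is a multiple of lcm(6, 2) = 6 and divides |G| = 36.
Closing under the operation: H = {e, r^3, r^6, r^9, r^12, r^15, s, r^3s, r^6s, r^9s, r^12s, r^15s}, so |H| = 12.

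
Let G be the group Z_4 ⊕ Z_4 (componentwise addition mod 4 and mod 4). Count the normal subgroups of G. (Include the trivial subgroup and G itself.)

15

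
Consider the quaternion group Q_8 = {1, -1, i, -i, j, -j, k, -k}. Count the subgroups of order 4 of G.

|G| = 8 and 4 | 8, so subgroups of order 4 are possible by Lagrange.
The subgroups of order 4 are: {1, -1, i, -i}; {1, -1, j, -j}; {1, -1, k, -k}.
So G has 3 subgroups of order 4.

3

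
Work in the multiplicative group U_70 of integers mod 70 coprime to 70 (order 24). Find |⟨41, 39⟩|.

12

|⟨41⟩| = 2 and |⟨39⟩| = 6, so |H| is a multiple of lcm(2, 6) = 6 and divides |G| = 24.
Closing under the operation: H = {1, 9, 11, 19, 29, 31, 39, 41, 51, 59, 61, 69}, so |H| = 12.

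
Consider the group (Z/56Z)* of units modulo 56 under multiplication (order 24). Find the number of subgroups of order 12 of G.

|G| = 24 and 12 | 24, so subgroups of order 12 are possible by Lagrange.
The subgroups of order 12 are: {1, 5, 9, 11, 13, 25, 31, 43, 45, 47, 51, 55}; {1, 9, 11, 15, 23, 25, 29, 37, 39, 43, 51, 53}; {1, 3, 9, 11, 17, 19, 25, 27, 33, 41, 43, 51}; {1, 3, 5, 9, 13, 15, 19, 23, 25, 27, 39, 45}; … (7 in all).
So G has 7 subgroups of order 12.

7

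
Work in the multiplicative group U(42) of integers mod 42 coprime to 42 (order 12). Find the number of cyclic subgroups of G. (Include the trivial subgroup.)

8

Group the elements of G by the cyclic subgroup they generate; each cyclic subgroup of order d accounts for φ(d) elements.
Cyclic subgroups by order — order 1: 1; order 2: 3; order 3: 1; order 6: 3.
Total: 8.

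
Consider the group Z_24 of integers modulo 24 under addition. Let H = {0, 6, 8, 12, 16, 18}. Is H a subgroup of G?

Closure fails: 16 + 18 = 10 ∉ H. So H is not a subgroup.

No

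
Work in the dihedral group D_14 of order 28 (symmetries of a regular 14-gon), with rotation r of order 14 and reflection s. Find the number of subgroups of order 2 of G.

|G| = 28 and 2 | 28, so subgroups of order 2 are possible by Lagrange.
The subgroups of order 2 are: {e, r^10s}; {e, r^11s}; {e, r^12s}; {e, r^13s}; … (15 in all).
So G has 15 subgroups of order 2.

15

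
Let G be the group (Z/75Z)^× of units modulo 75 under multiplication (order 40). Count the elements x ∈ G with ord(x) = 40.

0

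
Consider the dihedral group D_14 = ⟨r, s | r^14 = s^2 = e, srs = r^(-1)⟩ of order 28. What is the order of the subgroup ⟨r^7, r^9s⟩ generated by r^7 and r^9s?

|⟨r^7⟩| = 2 and |⟨r^9s⟩| = 2, so |H| is a multiple of lcm(2, 2) = 2 and divides |G| = 28.
Closing under the operation: H = {e, r^7, r^2s, r^9s}, so |H| = 4.

4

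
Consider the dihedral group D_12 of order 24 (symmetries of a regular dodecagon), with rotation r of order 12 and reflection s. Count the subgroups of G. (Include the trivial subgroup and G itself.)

34

|G| = 24, so by Lagrange every subgroup order divides 24. Divisors: 1, 2, 3, 4, 6, 8, 12, 24.
Subgroups by order — order 1: 1; order 2: 13; order 3: 1; order 4: 7; order 6: 5; order 8: 3; order 12: 3; order 24: 1.
Total: 1 + 13 + 1 + 7 + 5 + 3 + 3 + 1 = 34.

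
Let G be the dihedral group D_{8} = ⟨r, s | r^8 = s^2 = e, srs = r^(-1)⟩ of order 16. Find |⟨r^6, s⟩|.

8

|⟨r^6⟩| = 4 and |⟨s⟩| = 2, so |H| is a multiple of lcm(4, 2) = 4 and divides |G| = 16.
Closing under the operation: H = {e, r^2, r^4, r^6, s, r^2s, r^4s, r^6s}, so |H| = 8.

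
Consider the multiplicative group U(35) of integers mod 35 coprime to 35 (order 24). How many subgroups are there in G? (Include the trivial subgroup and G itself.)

16

|G| = 24, so by Lagrange every subgroup order divides 24. Divisors: 1, 2, 3, 4, 6, 8, 12, 24.
Subgroups by order — order 1: 1; order 2: 3; order 3: 1; order 4: 3; order 6: 3; order 8: 1; order 12: 3; order 24: 1.
Total: 1 + 3 + 1 + 3 + 3 + 1 + 3 + 1 = 16.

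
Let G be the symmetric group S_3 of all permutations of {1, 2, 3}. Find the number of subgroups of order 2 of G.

3

|G| = 6 and 2 | 6, so subgroups of order 2 are possible by Lagrange.
The subgroups of order 2 are: {e, (1 2)}; {e, (1 3)}; {e, (2 3)}.
So G has 3 subgroups of order 2.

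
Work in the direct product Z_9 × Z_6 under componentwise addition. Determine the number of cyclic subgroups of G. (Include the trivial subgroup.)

16

Group the elements of G by the cyclic subgroup they generate; each cyclic subgroup of order d accounts for φ(d) elements.
Cyclic subgroups by order — order 1: 1; order 2: 1; order 3: 4; order 6: 4; order 9: 3; order 18: 3.
Total: 16.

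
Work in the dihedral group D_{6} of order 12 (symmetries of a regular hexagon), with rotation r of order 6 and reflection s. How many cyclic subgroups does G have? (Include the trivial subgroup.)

Group the elements of G by the cyclic subgroup they generate; each cyclic subgroup of order d accounts for φ(d) elements.
Cyclic subgroups by order — order 1: 1; order 2: 7; order 3: 1; order 6: 1.
Total: 10.

10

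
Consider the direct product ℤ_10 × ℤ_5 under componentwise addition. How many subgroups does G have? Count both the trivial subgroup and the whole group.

|G| = 50, so by Lagrange every subgroup order divides 50. Divisors: 1, 2, 5, 10, 25, 50.
Subgroups by order — order 1: 1; order 2: 1; order 5: 6; order 10: 6; order 25: 1; order 50: 1.
Total: 1 + 1 + 6 + 6 + 1 + 1 = 16.

16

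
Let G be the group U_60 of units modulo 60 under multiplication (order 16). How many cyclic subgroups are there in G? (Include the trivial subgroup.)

12

Group the elements of G by the cyclic subgroup they generate; each cyclic subgroup of order d accounts for φ(d) elements.
Cyclic subgroups by order — order 1: 1; order 2: 7; order 4: 4.
Total: 12.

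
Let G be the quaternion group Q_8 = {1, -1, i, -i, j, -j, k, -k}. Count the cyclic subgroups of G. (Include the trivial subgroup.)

5

A cyclic subgroup of order d is generated by each of its φ(d) elements of order d, so the cyclic subgroups of order d number (#elements of order d)/φ(d).
Cyclic subgroups by order — order 1: 1; order 2: 1; order 4: 3.
Total: 5.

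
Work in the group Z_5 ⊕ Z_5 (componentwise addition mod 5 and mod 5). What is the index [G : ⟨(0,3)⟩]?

5

|⟨(0,3)⟩| = 5 and |G| = 25.
By Lagrange, [G : H] = |G|/|H| = 25/5 = 5.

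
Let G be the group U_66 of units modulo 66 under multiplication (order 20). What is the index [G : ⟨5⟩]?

2

|⟨5⟩| = 10 and |G| = 20.
By Lagrange, [G : H] = |G|/|H| = 20/10 = 2.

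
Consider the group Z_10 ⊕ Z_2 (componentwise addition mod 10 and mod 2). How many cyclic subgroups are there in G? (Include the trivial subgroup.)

Group the elements of G by the cyclic subgroup they generate; each cyclic subgroup of order d accounts for φ(d) elements.
Cyclic subgroups by order — order 1: 1; order 2: 3; order 5: 1; order 10: 3.
Total: 8.

8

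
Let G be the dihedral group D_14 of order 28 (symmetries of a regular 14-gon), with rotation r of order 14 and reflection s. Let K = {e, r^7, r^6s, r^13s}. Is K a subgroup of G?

Yes

|K| = 4 divides |G| = 28, consistent with Lagrange.
K contains the identity, every element's inverse is in K, and K is closed under ·: it is a subgroup.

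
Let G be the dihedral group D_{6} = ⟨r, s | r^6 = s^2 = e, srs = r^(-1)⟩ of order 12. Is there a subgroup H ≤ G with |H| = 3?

3 | 12. A subgroup of order 3 is {e, r^2, r^4}.

Yes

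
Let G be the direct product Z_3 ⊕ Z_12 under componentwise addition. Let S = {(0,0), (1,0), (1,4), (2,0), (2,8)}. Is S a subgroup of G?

|S| = 5 does not divide |G| = 36, so by Lagrange S is not a subgroup.

No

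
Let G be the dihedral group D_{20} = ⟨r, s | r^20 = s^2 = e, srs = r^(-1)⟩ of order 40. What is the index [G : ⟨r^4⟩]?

|⟨r^4⟩| = 5 and |G| = 40.
By Lagrange, [G : H] = |G|/|H| = 40/5 = 8.

8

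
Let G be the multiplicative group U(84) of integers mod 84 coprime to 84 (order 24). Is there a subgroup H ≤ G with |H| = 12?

12 | 24. A subgroup of order 12 is {1, 11, 13, 23, 25, 37, 47, 59, 61, 71, 73, 83}.

Yes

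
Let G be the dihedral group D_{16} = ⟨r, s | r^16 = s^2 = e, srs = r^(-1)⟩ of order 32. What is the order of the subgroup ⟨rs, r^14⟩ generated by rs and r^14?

|⟨rs⟩| = 2 and |⟨r^14⟩| = 8, so |H| is a multiple of lcm(2, 8) = 8 and divides |G| = 32.
Closing under the operation: H = {e, r^2, r^4, r^6, r^8, r^10, r^12, r^14, rs, r^3s, r^5s, r^7s, r^9s, r^11s, r^13s, r^15s}, so |H| = 16.

16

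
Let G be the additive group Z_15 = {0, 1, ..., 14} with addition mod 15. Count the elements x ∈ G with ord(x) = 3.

2

In a cyclic group of order 15, the number of elements of order d (for d | 15) is φ(d).
φ(3) = 2.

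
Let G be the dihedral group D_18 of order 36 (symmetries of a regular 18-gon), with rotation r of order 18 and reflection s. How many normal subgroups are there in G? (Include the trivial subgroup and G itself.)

G has 45 subgroups. Checking conjugation-invariance by order — order 1: 1/1 normal; order 2: 1/19 normal; order 3: 1/1 normal; order 4: 0/9 normal; order 6: 1/7 normal; order 9: 1/1 normal; order 12: 0/3 normal; order 18: 3/3 normal; order 36: 1/1 normal.
Total normal subgroups: 9.

9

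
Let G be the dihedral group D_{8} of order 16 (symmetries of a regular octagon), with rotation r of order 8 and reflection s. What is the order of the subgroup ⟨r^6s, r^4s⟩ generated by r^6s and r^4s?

8

|⟨r^6s⟩| = 2 and |⟨r^4s⟩| = 2, so |H| is a multiple of lcm(2, 2) = 2 and divides |G| = 16.
Closing under the operation: H = {e, r^2, r^4, r^6, s, r^2s, r^4s, r^6s}, so |H| = 8.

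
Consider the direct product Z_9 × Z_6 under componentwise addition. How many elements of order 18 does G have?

18

An element (a,b) has order lcm(ord(a), ord(b)); count pairs with lcm equal to 18.
Enumerating gives 18 such elements.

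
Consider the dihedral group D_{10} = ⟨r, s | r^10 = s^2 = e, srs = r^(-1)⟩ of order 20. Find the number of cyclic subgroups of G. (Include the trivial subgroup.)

14

Group the elements of G by the cyclic subgroup they generate; each cyclic subgroup of order d accounts for φ(d) elements.
Cyclic subgroups by order — order 1: 1; order 2: 11; order 5: 1; order 10: 1.
Total: 14.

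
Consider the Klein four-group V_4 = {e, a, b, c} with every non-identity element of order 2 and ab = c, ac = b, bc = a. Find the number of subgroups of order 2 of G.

|G| = 4 and 2 | 4, so subgroups of order 2 are possible by Lagrange.
The subgroups of order 2 are: {e, a}; {e, b}; {e, c}.
So G has 3 subgroups of order 2.

3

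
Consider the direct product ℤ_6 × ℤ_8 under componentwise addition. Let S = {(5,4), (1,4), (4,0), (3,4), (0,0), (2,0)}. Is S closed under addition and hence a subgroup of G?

|S| = 6 divides |G| = 48, consistent with Lagrange.
S contains the identity, every element's inverse is in S, and S is closed under +: it is a subgroup.
In fact S = ⟨(5,4)⟩.

Yes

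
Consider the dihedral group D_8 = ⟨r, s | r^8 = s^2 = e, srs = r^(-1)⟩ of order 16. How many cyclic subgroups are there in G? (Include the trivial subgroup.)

Group the elements of G by the cyclic subgroup they generate; each cyclic subgroup of order d accounts for φ(d) elements.
Cyclic subgroups by order — order 1: 1; order 2: 9; order 4: 1; order 8: 1.
Total: 12.

12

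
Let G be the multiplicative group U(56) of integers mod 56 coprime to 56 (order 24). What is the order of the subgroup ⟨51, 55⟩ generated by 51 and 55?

|⟨51⟩| = 6 and |⟨55⟩| = 2, so |H| is a multiple of lcm(6, 2) = 6 and divides |G| = 24.
Closing under the operation: H = {1, 5, 9, 11, 13, 25, 31, 43, 45, 47, 51, 55}, so |H| = 12.

12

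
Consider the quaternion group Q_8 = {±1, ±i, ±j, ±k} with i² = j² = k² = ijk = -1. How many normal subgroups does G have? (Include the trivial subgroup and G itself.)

6

G has 6 subgroups. Checking conjugation-invariance by order — order 1: 1/1 normal; order 2: 1/1 normal; order 4: 3/3 normal; order 8: 1/1 normal.
Total normal subgroups: 6.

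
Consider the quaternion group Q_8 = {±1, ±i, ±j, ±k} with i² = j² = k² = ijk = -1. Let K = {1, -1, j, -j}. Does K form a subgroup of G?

Yes

|K| = 4 divides |G| = 8, consistent with Lagrange.
K contains the identity, every element's inverse is in K, and K is closed under ·: it is a subgroup.
In fact K = ⟨j⟩.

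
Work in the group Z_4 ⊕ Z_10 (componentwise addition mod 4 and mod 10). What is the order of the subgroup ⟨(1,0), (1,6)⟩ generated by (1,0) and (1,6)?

|⟨(1,0)⟩| = 4 and |⟨(1,6)⟩| = 20, so |H| is a multiple of lcm(4, 20) = 20 and divides |G| = 40.
Closing under the operation: H = {(0,0), (0,2), (0,4), (0,6), (0,8), (1,0), (1,2), (1,4), (1,6), (1,8), (2,0), (2,2), (2,4), (2,6), (2,8), (3,0), (3,2), (3,4), (3,6), (3,8)}, so |H| = 20.

20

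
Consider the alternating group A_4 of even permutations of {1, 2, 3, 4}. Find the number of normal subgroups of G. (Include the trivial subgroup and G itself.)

3

G has 10 subgroups. Checking conjugation-invariance by order — order 1: 1/1 normal; order 2: 0/3 normal; order 3: 0/4 normal; order 4: 1/1 normal; order 12: 1/1 normal.
Total normal subgroups: 3.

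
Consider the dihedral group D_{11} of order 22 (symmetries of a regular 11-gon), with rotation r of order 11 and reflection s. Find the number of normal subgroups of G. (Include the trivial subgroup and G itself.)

G has 14 subgroups. Checking conjugation-invariance by order — order 1: 1/1 normal; order 2: 0/11 normal; order 11: 1/1 normal; order 22: 1/1 normal.
Total normal subgroups: 3.

3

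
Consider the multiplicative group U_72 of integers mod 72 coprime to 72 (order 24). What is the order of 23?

Compute successive powers of 23 mod 72: 23, 25, 71, 49, 47, 1; 23^6 ≡ 1 (mod 72).
So |⟨23⟩| = 6.

6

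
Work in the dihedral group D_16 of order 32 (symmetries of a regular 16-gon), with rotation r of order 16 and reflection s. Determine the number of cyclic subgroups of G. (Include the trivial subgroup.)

21

Each element a generates a cyclic subgroup ⟨a⟩; distinct elements may generate the same one (a cyclic group of order d has φ(d) generators).
Cyclic subgroups by order — order 1: 1; order 2: 17; order 4: 1; order 8: 1; order 16: 1.
Total: 21.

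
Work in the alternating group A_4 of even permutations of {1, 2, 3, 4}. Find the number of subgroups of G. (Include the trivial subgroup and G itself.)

|G| = 12, so by Lagrange every subgroup order divides 12. Divisors: 1, 2, 3, 4, 6, 12.
Subgroups by order — order 1: 1; order 2: 3; order 3: 4; order 4: 1; order 6: 0; order 12: 1.
Total: 1 + 3 + 4 + 1 + 0 + 1 = 10.

10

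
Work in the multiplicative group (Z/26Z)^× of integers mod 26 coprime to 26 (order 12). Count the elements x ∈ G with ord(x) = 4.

2

The elements of order 4 are: 5, 21.
That's 2.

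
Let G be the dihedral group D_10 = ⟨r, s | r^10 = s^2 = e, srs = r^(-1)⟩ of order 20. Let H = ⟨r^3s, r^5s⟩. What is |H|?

10

|⟨r^3s⟩| = 2 and |⟨r^5s⟩| = 2, so |H| is a multiple of lcm(2, 2) = 2 and divides |G| = 20.
Closing under the operation: H = {e, r^2, r^4, r^6, r^8, rs, r^3s, r^5s, r^7s, r^9s}, so |H| = 10.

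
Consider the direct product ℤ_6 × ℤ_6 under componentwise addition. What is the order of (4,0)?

The order of (4,0) in Z_6 × Z_6 is lcm(ord(4) in Z_6, ord(0) in Z_6).
ord(4) = 3 and ord(0) = 1, so |⟨(4,0)⟩| = lcm(3, 1) = 3.

3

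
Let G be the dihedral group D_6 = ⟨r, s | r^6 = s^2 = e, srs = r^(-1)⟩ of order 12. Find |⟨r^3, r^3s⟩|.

4

|⟨r^3⟩| = 2 and |⟨r^3s⟩| = 2, so |H| is a multiple of lcm(2, 2) = 2 and divides |G| = 12.
Closing under the operation: H = {e, r^3, s, r^3s}, so |H| = 4.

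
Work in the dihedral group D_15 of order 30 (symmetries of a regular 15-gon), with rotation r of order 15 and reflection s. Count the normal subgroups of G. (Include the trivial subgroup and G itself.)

5

G has 28 subgroups. Checking conjugation-invariance by order — order 1: 1/1 normal; order 2: 0/15 normal; order 3: 1/1 normal; order 5: 1/1 normal; order 6: 0/5 normal; order 10: 0/3 normal; order 15: 1/1 normal; order 30: 1/1 normal.
Total normal subgroups: 5.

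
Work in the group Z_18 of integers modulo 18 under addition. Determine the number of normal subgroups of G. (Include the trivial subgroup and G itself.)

6

G is abelian, so every subgroup is normal.
G has 6 subgroups in total, hence 6 normal subgroups.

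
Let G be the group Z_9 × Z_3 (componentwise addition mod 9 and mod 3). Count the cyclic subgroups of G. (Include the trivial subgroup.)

Group the elements of G by the cyclic subgroup they generate; each cyclic subgroup of order d accounts for φ(d) elements.
Cyclic subgroups by order — order 1: 1; order 3: 4; order 9: 3.
Total: 8.

8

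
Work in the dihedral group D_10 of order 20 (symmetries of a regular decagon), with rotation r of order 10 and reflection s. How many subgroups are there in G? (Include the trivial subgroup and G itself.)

22

|G| = 20, so by Lagrange every subgroup order divides 20. Divisors: 1, 2, 4, 5, 10, 20.
Subgroups by order — order 1: 1; order 2: 11; order 4: 5; order 5: 1; order 10: 3; order 20: 1.
Total: 1 + 11 + 5 + 1 + 3 + 1 = 22.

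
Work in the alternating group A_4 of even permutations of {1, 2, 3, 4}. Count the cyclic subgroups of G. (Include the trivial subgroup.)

Group the elements of G by the cyclic subgroup they generate; each cyclic subgroup of order d accounts for φ(d) elements.
Cyclic subgroups by order — order 1: 1; order 2: 3; order 3: 4.
Total: 8.

8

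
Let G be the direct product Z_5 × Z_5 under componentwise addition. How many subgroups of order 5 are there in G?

|G| = 25 and 5 | 25, so subgroups of order 5 are possible by Lagrange.
The subgroups of order 5 are: {(0,0), (0,1), (0,2), (0,3), (0,4)}; {(0,0), (1,0), (2,0), (3,0), (4,0)}; {(0,0), (1,1), (2,2), (3,3), (4,4)}; {(0,0), (1,2), (2,4), (3,1), (4,3)}; … (6 in all).
So G has 6 subgroups of order 5.

6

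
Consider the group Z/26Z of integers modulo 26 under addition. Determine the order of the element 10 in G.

In Z/26Z, the order of an element a is n/gcd(a, n).
gcd(10, 26) = 2, so |⟨10⟩| = 26/2 = 13.

13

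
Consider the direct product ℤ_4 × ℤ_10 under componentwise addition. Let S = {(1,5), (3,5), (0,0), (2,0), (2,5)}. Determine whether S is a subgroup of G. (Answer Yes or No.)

No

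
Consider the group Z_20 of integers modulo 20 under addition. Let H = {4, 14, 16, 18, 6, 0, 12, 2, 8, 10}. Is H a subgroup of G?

Yes

|H| = 10 divides |G| = 20, consistent with Lagrange.
H contains the identity, every element's inverse is in H, and H is closed under +: it is a subgroup.
In fact H = ⟨2⟩.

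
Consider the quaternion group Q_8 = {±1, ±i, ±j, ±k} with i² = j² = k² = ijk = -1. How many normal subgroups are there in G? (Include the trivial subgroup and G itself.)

6

G has 6 subgroups. Checking conjugation-invariance by order — order 1: 1/1 normal; order 2: 1/1 normal; order 4: 3/3 normal; order 8: 1/1 normal.
Total normal subgroups: 6.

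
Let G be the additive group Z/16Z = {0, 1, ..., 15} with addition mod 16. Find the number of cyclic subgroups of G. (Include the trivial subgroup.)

5

Group the elements of G by the cyclic subgroup they generate; each cyclic subgroup of order d accounts for φ(d) elements.
Cyclic subgroups by order — order 1: 1; order 2: 1; order 4: 1; order 8: 1; order 16: 1.
Total: 5.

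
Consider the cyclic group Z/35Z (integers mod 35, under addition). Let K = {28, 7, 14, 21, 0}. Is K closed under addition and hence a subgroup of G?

Yes

|K| = 5 divides |G| = 35, consistent with Lagrange.
K contains the identity, every element's inverse is in K, and K is closed under +: it is a subgroup.
In fact K = ⟨21⟩.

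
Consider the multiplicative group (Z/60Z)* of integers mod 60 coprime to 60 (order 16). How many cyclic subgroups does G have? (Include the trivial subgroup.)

12

A cyclic subgroup of order d is generated by each of its φ(d) elements of order d, so the cyclic subgroups of order d number (#elements of order d)/φ(d).
Cyclic subgroups by order — order 1: 1; order 2: 7; order 4: 4.
Total: 12.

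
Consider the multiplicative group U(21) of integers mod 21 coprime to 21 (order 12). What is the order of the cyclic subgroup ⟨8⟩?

Compute successive powers of 8 mod 21: 8, 1; 8^2 ≡ 1 (mod 21).
So |⟨8⟩| = 2.

2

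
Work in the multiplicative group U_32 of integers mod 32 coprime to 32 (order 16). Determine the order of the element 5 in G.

8

Compute successive powers of 5 mod 32: 5, 25, 29, 17, 21, 9, 13, 1; 5^8 ≡ 1 (mod 32).
So |⟨5⟩| = 8.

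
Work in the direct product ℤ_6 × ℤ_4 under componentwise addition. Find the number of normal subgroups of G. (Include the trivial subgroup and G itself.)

16

G is abelian, so every subgroup is normal.
G has 16 subgroups in total, hence 16 normal subgroups.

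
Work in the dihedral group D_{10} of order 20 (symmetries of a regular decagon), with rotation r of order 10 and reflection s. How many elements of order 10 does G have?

4

The elements of order 10 are: r, r^3, r^7, r^9.
That's 4.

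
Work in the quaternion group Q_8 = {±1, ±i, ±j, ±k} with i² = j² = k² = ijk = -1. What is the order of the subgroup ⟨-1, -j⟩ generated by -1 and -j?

4

|⟨-1⟩| = 2 and |⟨-j⟩| = 4, so |H| is a multiple of lcm(2, 4) = 4 and divides |G| = 8.
Closing under the operation: H = {1, -1, j, -j}, so |H| = 4.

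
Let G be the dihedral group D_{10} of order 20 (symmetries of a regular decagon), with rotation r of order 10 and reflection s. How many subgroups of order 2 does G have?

11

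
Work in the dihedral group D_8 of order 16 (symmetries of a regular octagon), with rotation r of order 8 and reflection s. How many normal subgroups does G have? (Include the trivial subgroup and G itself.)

7

G has 19 subgroups. Checking conjugation-invariance by order — order 1: 1/1 normal; order 2: 1/9 normal; order 4: 1/5 normal; order 8: 3/3 normal; order 16: 1/1 normal.
Total normal subgroups: 7.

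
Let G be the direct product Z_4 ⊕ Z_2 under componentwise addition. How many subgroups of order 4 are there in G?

3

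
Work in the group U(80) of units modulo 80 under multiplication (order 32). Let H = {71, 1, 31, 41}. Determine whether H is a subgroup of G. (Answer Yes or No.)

Yes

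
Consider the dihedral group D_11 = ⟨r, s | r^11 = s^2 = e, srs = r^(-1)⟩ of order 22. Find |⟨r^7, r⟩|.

|⟨r^7⟩| = 11 and |⟨r⟩| = 11, so |H| is a multiple of lcm(11, 11) = 11 and divides |G| = 22.
Closing under the operation: H = {e, r, r^2, r^3, r^4, r^5, r^6, r^7, r^8, r^9, r^10}, so |H| = 11.

11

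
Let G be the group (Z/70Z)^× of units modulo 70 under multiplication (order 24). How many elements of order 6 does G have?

The elements of order 6 are: 9, 19, 31, 39, 59, 61.
That's 6.

6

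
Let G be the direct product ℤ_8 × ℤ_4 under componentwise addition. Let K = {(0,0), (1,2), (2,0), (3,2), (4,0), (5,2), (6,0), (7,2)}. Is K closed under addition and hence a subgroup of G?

Yes

|K| = 8 divides |G| = 32, consistent with Lagrange.
K contains the identity, every element's inverse is in K, and K is closed under +: it is a subgroup.
In fact K = ⟨(1,2)⟩.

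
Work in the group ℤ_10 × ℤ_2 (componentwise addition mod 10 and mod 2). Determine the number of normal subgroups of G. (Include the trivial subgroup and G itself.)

G is abelian, so every subgroup is normal.
G has 10 subgroups in total, hence 10 normal subgroups.

10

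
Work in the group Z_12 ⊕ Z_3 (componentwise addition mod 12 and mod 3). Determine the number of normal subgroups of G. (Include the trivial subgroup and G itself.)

18

G is abelian, so every subgroup is normal.
G has 18 subgroups in total, hence 18 normal subgroups.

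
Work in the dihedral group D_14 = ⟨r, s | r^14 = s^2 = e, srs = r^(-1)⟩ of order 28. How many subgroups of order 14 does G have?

3

|G| = 28 and 14 | 28, so subgroups of order 14 are possible by Lagrange.
The subgroups of order 14 are: {e, r, r^2, r^3, r^4, r^5, r^6, r^7, r^8, r^9, r^10, r^11, r^12, r^13}; {e, r^2, r^4, r^6, r^8, r^10, r^12, s, r^2s, r^4s, r^6s, r^8s, r^10s, r^12s}; {e, r^2, r^4, r^6, r^8, r^10, r^12, rs, r^3s, r^5s, r^7s, r^9s, r^11s, r^13s}.
So G has 3 subgroups of order 14.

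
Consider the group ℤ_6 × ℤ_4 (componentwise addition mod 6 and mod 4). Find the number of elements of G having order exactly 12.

8

An element (a,b) has order lcm(ord(a), ord(b)); count pairs with lcm equal to 12.
Enumerating gives 8 such elements.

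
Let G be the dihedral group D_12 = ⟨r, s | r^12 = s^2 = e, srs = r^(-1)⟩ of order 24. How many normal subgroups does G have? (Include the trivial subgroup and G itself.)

G has 34 subgroups. Checking conjugation-invariance by order — order 1: 1/1 normal; order 2: 1/13 normal; order 3: 1/1 normal; order 4: 1/7 normal; order 6: 1/5 normal; order 8: 0/3 normal; order 12: 3/3 normal; order 24: 1/1 normal.
Total normal subgroups: 9.

9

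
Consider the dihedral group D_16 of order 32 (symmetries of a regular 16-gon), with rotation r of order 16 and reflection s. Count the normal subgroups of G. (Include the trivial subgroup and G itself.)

G has 36 subgroups. Checking conjugation-invariance by order — order 1: 1/1 normal; order 2: 1/17 normal; order 4: 1/9 normal; order 8: 1/5 normal; order 16: 3/3 normal; order 32: 1/1 normal.
Total normal subgroups: 8.

8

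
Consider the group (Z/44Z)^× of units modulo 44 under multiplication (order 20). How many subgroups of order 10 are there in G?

3

|G| = 20 and 10 | 20, so subgroups of order 10 are possible by Lagrange.
The subgroups of order 10 are: {1, 5, 9, 13, 17, 21, 25, 29, 37, 41}; {1, 3, 5, 9, 15, 23, 25, 27, 31, 37}; {1, 5, 7, 9, 19, 25, 35, 37, 39, 43}.
So G has 3 subgroups of order 10.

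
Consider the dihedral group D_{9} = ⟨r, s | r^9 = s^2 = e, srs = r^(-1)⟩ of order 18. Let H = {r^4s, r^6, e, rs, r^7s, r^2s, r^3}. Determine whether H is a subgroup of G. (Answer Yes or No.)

No

|H| = 7 does not divide |G| = 18, so by Lagrange H is not a subgroup.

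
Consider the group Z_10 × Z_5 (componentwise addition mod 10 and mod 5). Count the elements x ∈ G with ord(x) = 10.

24

An element (a,b) has order lcm(ord(a), ord(b)); count pairs with lcm equal to 10.
Enumerating gives 24 such elements.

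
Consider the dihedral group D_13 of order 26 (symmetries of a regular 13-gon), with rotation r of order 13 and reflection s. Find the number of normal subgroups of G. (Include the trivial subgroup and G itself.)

G has 16 subgroups. Checking conjugation-invariance by order — order 1: 1/1 normal; order 2: 0/13 normal; order 13: 1/1 normal; order 26: 1/1 normal.
Total normal subgroups: 3.

3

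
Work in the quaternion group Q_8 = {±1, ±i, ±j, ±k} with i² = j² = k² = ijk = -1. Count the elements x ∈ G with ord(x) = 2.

1

The elements of order 2 are: -1.
That's 1.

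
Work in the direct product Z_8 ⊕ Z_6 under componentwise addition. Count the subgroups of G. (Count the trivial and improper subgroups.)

22

|G| = 48, so by Lagrange every subgroup order divides 48. Divisors: 1, 2, 3, 4, 6, 8, 12, 16, 24, 48.
Subgroups by order — order 1: 1; order 2: 3; order 3: 1; order 4: 3; order 6: 3; order 8: 3; order 12: 3; order 16: 1; order 24: 3; order 48: 1.
Total: 1 + 3 + 1 + 3 + 3 + 3 + 3 + 1 + 3 + 1 = 22.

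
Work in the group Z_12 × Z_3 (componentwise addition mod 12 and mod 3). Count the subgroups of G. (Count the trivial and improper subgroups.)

18

|G| = 36, so by Lagrange every subgroup order divides 36. Divisors: 1, 2, 3, 4, 6, 9, 12, 18, 36.
Subgroups by order — order 1: 1; order 2: 1; order 3: 4; order 4: 1; order 6: 4; order 9: 1; order 12: 4; order 18: 1; order 36: 1.
Total: 1 + 1 + 4 + 1 + 4 + 1 + 4 + 1 + 1 = 18.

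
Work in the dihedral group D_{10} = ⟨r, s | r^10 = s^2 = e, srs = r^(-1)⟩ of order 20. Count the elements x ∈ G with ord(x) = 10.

4

The elements of order 10 are: r, r^3, r^7, r^9.
That's 4.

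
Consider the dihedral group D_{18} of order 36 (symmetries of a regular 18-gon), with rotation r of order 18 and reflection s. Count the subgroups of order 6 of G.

7

|G| = 36 and 6 | 36, so subgroups of order 6 are possible by Lagrange.
The subgroups of order 6 are: {e, r^6, r^12, r^4s, r^10s, r^16s}; {e, r^6, r^12, r^5s, r^11s, r^17s}; {e, r^6, r^12, s, r^6s, r^12s}; {e, r^6, r^12, rs, r^7s, r^13s}; … (7 in all).
So G has 7 subgroups of order 6.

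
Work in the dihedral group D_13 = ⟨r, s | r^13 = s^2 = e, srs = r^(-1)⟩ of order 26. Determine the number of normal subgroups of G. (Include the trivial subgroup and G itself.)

G has 16 subgroups. Checking conjugation-invariance by order — order 1: 1/1 normal; order 2: 0/13 normal; order 13: 1/1 normal; order 26: 1/1 normal.
Total normal subgroups: 3.

3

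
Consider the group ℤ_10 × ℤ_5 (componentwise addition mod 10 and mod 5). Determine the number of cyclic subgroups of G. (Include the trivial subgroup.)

14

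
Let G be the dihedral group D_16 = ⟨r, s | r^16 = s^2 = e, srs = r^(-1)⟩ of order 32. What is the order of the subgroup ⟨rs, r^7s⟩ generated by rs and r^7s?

|⟨rs⟩| = 2 and |⟨r^7s⟩| = 2, so |H| is a multiple of lcm(2, 2) = 2 and divides |G| = 32.
Closing under the operation: H = {e, r^2, r^4, r^6, r^8, r^10, r^12, r^14, rs, r^3s, r^5s, r^7s, r^9s, r^11s, r^13s, r^15s}, so |H| = 16.

16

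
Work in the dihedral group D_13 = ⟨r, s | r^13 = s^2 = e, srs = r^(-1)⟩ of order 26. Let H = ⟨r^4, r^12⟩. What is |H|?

13

|⟨r^4⟩| = 13 and |⟨r^12⟩| = 13, so |H| is a multiple of lcm(13, 13) = 13 and divides |G| = 26.
Closing under the operation: H = {e, r, r^2, r^3, r^4, r^5, r^6, r^7, r^8, r^9, r^10, r^11, r^12}, so |H| = 13.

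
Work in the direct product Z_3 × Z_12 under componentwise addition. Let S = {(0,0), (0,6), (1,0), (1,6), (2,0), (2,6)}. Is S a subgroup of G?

Yes

|S| = 6 divides |G| = 36, consistent with Lagrange.
S contains the identity, every element's inverse is in S, and S is closed under +: it is a subgroup.
In fact S = ⟨(2,6)⟩.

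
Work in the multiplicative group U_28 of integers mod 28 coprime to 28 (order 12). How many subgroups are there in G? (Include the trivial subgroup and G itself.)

|G| = 12, so by Lagrange every subgroup order divides 12. Divisors: 1, 2, 3, 4, 6, 12.
Subgroups by order — order 1: 1; order 2: 3; order 3: 1; order 4: 1; order 6: 3; order 12: 1.
Total: 1 + 3 + 1 + 1 + 3 + 1 = 10.

10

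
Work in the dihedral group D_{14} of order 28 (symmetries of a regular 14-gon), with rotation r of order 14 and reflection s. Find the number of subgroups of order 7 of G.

1

|G| = 28 and 7 | 28, so subgroups of order 7 are possible by Lagrange.
The subgroups of order 7 are: {e, r^2, r^4, r^6, r^8, r^10, r^12}.
So G has 1 subgroup of order 7.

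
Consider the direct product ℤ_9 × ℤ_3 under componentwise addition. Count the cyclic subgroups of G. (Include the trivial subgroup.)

Group the elements of G by the cyclic subgroup they generate; each cyclic subgroup of order d accounts for φ(d) elements.
Cyclic subgroups by order — order 1: 1; order 3: 4; order 9: 3.
Total: 8.

8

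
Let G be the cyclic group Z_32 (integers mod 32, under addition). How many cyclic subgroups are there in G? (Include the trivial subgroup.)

Each element a generates a cyclic subgroup ⟨a⟩; distinct elements may generate the same one (a cyclic group of order d has φ(d) generators).
Cyclic subgroups by order — order 1: 1; order 2: 1; order 4: 1; order 8: 1; order 16: 1; order 32: 1.
Total: 6.

6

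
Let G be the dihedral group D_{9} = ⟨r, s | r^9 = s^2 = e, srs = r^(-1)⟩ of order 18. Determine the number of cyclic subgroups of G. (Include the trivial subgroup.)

Group the elements of G by the cyclic subgroup they generate; each cyclic subgroup of order d accounts for φ(d) elements.
Cyclic subgroups by order — order 1: 1; order 2: 9; order 3: 1; order 9: 1.
Total: 12.

12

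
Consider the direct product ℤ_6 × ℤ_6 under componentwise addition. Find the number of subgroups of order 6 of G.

12

|G| = 36 and 6 | 36, so subgroups of order 6 are possible by Lagrange.
The subgroups of order 6 are: {(0,0), (0,1), (0,2), (0,3), (0,4), (0,5)}; {(0,0), (0,2), (0,4), (3,0), (3,2), (3,4)}; {(0,0), (0,2), (0,4), (3,1), (3,3), (3,5)}; {(0,0), (0,3), (2,0), (2,3), (4,0), (4,3)}; … (12 in all).
So G has 12 subgroups of order 6.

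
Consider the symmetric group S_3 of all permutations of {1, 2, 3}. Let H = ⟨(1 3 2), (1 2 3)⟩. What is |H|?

3

|⟨(1 3 2)⟩| = 3 and |⟨(1 2 3)⟩| = 3, so |H| is a multiple of lcm(3, 3) = 3 and divides |G| = 6.
Closing under the operation: H = {e, (1 2 3), (1 3 2)}, so |H| = 3.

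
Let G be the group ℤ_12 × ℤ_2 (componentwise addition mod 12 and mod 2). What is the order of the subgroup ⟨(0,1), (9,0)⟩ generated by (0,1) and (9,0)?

8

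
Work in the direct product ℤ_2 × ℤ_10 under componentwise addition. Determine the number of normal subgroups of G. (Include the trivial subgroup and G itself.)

G is abelian, so every subgroup is normal.
G has 10 subgroups in total, hence 10 normal subgroups.

10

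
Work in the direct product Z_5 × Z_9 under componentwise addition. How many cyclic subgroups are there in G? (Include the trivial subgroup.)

6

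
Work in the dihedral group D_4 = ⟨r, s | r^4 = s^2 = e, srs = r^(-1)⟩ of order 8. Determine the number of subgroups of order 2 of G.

|G| = 8 and 2 | 8, so subgroups of order 2 are possible by Lagrange.
The subgroups of order 2 are: {e, r^2}; {e, r^2s}; {e, r^3s}; {e, rs}; … (5 in all).
So G has 5 subgroups of order 2.

5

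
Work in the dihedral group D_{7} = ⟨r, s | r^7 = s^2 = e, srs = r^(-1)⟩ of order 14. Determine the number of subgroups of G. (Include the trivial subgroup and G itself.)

|G| = 14, so by Lagrange every subgroup order divides 14. Divisors: 1, 2, 7, 14.
Subgroups by order — order 1: 1; order 2: 7; order 7: 1; order 14: 1.
Total: 1 + 7 + 1 + 1 = 10.

10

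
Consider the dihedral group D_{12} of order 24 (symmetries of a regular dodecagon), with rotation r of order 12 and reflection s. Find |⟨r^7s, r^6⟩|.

4

|⟨r^7s⟩| = 2 and |⟨r^6⟩| = 2, so |H| is a multiple of lcm(2, 2) = 2 and divides |G| = 24.
Closing under the operation: H = {e, r^6, rs, r^7s}, so |H| = 4.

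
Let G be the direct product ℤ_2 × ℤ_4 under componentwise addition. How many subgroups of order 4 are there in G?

|G| = 8 and 4 | 8, so subgroups of order 4 are possible by Lagrange.
The subgroups of order 4 are: {(0,0), (0,1), (0,2), (0,3)}; {(0,0), (0,2), (1,0), (1,2)}; {(0,0), (0,2), (1,1), (1,3)}.
So G has 3 subgroups of order 4.

3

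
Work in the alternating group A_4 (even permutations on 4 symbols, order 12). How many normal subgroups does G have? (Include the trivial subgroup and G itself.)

G has 10 subgroups. Checking conjugation-invariance by order — order 1: 1/1 normal; order 2: 0/3 normal; order 3: 0/4 normal; order 4: 1/1 normal; order 12: 1/1 normal.
Total normal subgroups: 3.

3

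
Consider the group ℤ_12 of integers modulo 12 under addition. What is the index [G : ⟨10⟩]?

|⟨10⟩| = 6 and |G| = 12.
By Lagrange, [G : H] = |G|/|H| = 12/6 = 2.

2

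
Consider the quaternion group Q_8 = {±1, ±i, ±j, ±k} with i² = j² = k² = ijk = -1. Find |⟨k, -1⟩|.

4

|⟨k⟩| = 4 and |⟨-1⟩| = 2, so |H| is a multiple of lcm(4, 2) = 4 and divides |G| = 8.
Closing under the operation: H = {1, -1, k, -k}, so |H| = 4.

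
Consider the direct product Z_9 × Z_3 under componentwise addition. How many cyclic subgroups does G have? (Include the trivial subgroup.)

8

A cyclic subgroup of order d is generated by each of its φ(d) elements of order d, so the cyclic subgroups of order d number (#elements of order d)/φ(d).
Cyclic subgroups by order — order 1: 1; order 3: 4; order 9: 3.
Total: 8.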